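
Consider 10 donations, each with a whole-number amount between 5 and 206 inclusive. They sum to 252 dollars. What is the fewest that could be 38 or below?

Let j be the number exceeding 38. Then the total is ≥ 39·j + 5·(10 − j) = 50 + 34j.
So 34j ≤ 202 and j ≤ 5; hence at least 10 − 5 = 5 are ≤ 38.
Exactly 5 works: 5 values at 5 and 5 at 39 total 220; raise one of the low values by 32 (still ≤ 38) to hit 252.

5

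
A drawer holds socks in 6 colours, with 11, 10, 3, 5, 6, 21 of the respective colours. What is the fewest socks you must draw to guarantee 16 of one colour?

In the worst case you take as many as possible of each colour without reaching 16: 11 + 10 + 3 + 5 + 6 + 15 = 50.
The next one must give 16 of some colour, so 50 + 1 = 51.

51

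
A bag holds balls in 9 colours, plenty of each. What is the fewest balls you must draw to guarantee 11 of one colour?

You could draw 10 of every colour without reaching 11 of any — 90 in all.
One more forces 11 of some colour, so 90 + 1 = 91.

91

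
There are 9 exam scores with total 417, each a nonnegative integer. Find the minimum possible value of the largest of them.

Some value must be at least ⌈417/9⌉ = 47, since 9 × 46 = 414 < 417.
Achievable: 3 of them at 47 and 6 at 46 total 417.

47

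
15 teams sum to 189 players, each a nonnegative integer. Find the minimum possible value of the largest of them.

13

The average is 189/15 > 12, so not all 15 can be 12 or less; the largest is ≥ 13.
Taking 6 copies of 12 and 9 copies of 13 gives exactly 189, so 13 is attained.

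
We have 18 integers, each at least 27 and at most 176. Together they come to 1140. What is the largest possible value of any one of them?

176

Maximizing one value means minimizing the remaining 17.
The other 17 contribute at least 17 × 27 = 459, leaving at most 1140 − 459 = 681.
But each integer is capped at 176, so the maximum is 176.
Achievable: one at 176 and the other 17 totalling 964, which fits since 17 × 27 ≤ 964 ≤ 17 × 176.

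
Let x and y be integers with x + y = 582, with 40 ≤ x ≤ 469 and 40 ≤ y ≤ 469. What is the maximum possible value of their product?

For a fixed sum, the product xy is largest when x and y are as close as possible.
Taking x = 291 and y = 291 (both in [40, 469]) gives xy = 84681.

84681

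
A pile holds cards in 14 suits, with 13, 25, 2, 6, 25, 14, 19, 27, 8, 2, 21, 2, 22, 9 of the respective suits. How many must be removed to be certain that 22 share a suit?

181

In the worst case you take as many as possible of each suit without reaching 22: 13 + 21 + 2 + 6 + 21 + 14 + 19 + 21 + 8 + 2 + 21 + 2 + 21 + 9 = 180.
The next one must give 22 of some suit, so 180 + 1 = 181.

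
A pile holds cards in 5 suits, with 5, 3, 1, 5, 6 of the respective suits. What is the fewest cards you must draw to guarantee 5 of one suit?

17

In the worst case you take as many as possible of each suit without reaching 5: 4 + 3 + 1 + 4 + 4 = 16.
The next one must give 5 of some suit, so 16 + 1 = 17.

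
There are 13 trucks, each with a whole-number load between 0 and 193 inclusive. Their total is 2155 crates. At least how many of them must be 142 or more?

If only k of them are at least 142, the other 13 − k are at most 141, so the total is at most k·193 + (13 − k)·141.
This must reach 2155, so k·193 + (13 − k)·141 ≥ 2155, giving k ≥ 7.
Exactly 7 works: 7 values at 193 and 6 at 141 total 2197; lower one of the high values by 42 (still ≥ 142) to hit 2155.

7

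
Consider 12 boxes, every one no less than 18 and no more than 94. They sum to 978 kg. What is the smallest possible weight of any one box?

18

To make one box as small as possible, make the other 11 as large as possible.
The other 11 can take up 11 × 94 = 1034 ≥ 978 − 18, so one box can sit at its floor of 18.
Achievable: one at 18 and the other 11 totalling 960, which fits since 11 × 18 ≤ 960 ≤ 11 × 94.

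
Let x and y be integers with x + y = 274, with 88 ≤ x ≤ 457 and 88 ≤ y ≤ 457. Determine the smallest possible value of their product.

For a fixed sum, xy is smallest when x and y are as far apart as possible.
At the endpoint x = 88, y = 274 − 88 = 186, so xy = 88 × 186 = 16368.

16368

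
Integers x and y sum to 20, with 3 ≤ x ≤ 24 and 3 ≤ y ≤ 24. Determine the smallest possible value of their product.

51

Since x + y is fixed, pushing one of them to its bound minimizes the product.
The extreme feasible split is x = 3, y = 17, giving xy = 51.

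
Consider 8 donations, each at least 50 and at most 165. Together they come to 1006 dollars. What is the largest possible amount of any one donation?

To make one donation as large as possible, make the other 7 as small as possible.
The other 7 contribute at least 7 × 50 = 350, leaving at most 1006 − 350 = 656.
But each donation is capped at 165, so the maximum is 165.
Achievable: one at 165 and the other 7 totalling 841, which fits since 7 × 50 ≤ 841 ≤ 7 × 165.

165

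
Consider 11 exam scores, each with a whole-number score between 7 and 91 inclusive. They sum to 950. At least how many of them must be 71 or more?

9

Suppose at most 11 − j of them reach 71; then j values are ≤ 70 and the rest ≤ 91.
The total is then ≤ 70·j + 91·(11 − j) = 1001 − 21j. For this to be ≥ 950 we need j ≤ 2, so at least 11 − 2 = 9 must reach 71.
Exactly 9 works: 9 values at 91 and 2 at 70 total 959; lower one of the high values by 9 (still ≥ 71) to hit 950.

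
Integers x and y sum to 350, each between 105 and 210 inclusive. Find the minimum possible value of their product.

29400

For a fixed sum, xy is smallest when x and y are as far apart as possible.
The extreme feasible split is x = 140, y = 210, giving xy = 29400.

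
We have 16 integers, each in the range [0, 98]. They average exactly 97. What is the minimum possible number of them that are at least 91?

The total is 16 × 97 = 1552.
Each value short of 91 is at most 90, costing at least 98 − 90 = 8 against the maximum total of 1568.
We can afford to lose at most 1568 − 1552 = 16, so at most ⌊16/8⌋ = 2 fall short, and at least 14 are ≥ 91.
Exactly 14 works: 14 values at 98 and 2 at 90 total 1552.

14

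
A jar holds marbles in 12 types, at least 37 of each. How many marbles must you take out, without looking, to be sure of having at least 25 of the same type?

In the worst case you draw 24 of each of the 12 types: 12 × 24 = 288.
One more forces 25 of some type, so 288 + 1 = 289.

289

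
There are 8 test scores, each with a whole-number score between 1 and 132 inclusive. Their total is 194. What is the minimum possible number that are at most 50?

Let j be the number exceeding 50. Then the total is ≥ 51·j + 1·(8 − j) = 8 + 50j.
So 50j ≤ 186 and j ≤ 3; hence at least 8 − 3 = 5 are ≤ 50.
Exactly 5 works: 5 values at 1 and 3 at 51 total 158; raise one of the low values by 36 (still ≤ 50) to hit 194.

5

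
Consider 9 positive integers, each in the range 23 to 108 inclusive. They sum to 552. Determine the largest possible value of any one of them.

108

Maximizing one value means minimizing the remaining 8.
The other 8 contribute at least 8 × 23 = 184, leaving at most 552 − 184 = 368.
But each integer is capped at 108, so the maximum is 108.
Achievable: one at 108 and the other 8 totalling 444, which fits since 8 × 23 ≤ 444 ≤ 8 × 108.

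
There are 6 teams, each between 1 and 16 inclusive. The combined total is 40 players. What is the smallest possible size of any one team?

1

To make one team as small as possible, make the other 5 as large as possible.
The other 5 can take up 5 × 16 = 80 ≥ 40 − 1, so one team can sit at its floor of 1.
Achievable: one at 1 and the other 5 totalling 39, which fits since 5 × 1 ≤ 39 ≤ 5 × 16.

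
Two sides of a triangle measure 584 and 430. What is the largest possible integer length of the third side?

The third side must be less than 584 + 430 = 1014.
The largest integer below 1014 is 1013.

1013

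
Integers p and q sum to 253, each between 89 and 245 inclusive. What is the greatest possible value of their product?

With p + q fixed, pq peaks when the two are closest together.
Taking p = 126 and q = 127 (both in [89, 245]) gives pq = 16002.

16002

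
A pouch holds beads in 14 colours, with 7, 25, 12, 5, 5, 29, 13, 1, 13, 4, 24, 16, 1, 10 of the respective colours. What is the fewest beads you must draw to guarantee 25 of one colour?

In the worst case you take as many as possible of each colour without reaching 25: 7 + 24 + 12 + 5 + 5 + 24 + 13 + 1 + 13 + 4 + 24 + 16 + 1 + 10 = 159.
The next one must give 25 of some colour, so 159 + 1 = 160.

160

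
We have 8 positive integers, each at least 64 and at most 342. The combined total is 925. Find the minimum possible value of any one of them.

64

Minimizing one value means maximizing the remaining 7.
The other 7 can take up 7 × 342 = 2394 ≥ 925 − 64, so one integer can sit at its floor of 64.
Achievable: one at 64 and the other 7 totalling 861, which fits since 7 × 64 ≤ 861 ≤ 7 × 342.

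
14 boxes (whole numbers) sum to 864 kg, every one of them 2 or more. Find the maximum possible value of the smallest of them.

The average is 864/14 < 62, so some value is ≤ 61.
Equality holds with 4 values of 61 and 10 values of 62.

61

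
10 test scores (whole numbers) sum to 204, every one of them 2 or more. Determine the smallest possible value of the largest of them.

21

The 10 values sum to 204, so their maximum is at least ⌈204/10⌉ = 21.
Taking 6 copies of 20 and 4 copies of 21 gives exactly 204, so 21 is attained.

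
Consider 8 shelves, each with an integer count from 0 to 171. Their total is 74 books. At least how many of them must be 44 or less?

7

Let j be the number exceeding 44. Then the total is ≥ 45·j + 0·(8 − j) = 0 + 45j.
So 45j ≤ 74 and j ≤ 1; hence at least 8 − 1 = 7 are ≤ 44.
Exactly 7 works: 7 values at 0 and 1 at 45 total 45; raise one of the low values by 29 (still ≤ 44) to hit 74.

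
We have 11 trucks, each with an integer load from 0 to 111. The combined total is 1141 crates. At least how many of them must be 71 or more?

Suppose at most 11 − j of them reach 71; then j values are ≤ 70 and the rest ≤ 111.
The total is then ≤ 70·j + 111·(11 − j) = 1221 − 41j. For this to be ≥ 1141 we need j ≤ 1, so at least 11 − 1 = 10 must reach 71.
Exactly 10 works: 10 values at 111 and 1 at 70 total 1180; lower one of the high values by 39 (still ≥ 71) to hit 1141.

10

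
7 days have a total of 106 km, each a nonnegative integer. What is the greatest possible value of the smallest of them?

If every one of the 7 were at least 16, the total would be at least 7 × 16 = 112 > 106.
Achievable: 6 of them at 15 and 1 at 16 total 106.

15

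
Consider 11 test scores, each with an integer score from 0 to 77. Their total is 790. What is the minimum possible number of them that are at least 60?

Suppose at most 11 − j of them reach 60; then j values are ≤ 59 and the rest ≤ 77.
The total is then ≤ 59·j + 77·(11 − j) = 847 − 18j. For this to be ≥ 790 we need j ≤ 3, so at least 11 − 3 = 8 must reach 60.
Exactly 8 works: 8 values at 77 and 3 at 59 total 793; lower one of the high values by 3 (still ≥ 60) to hit 790.

8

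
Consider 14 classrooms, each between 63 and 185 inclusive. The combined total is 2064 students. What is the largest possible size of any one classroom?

185

To make one classroom as large as possible, make the other 13 as small as possible.
The other 13 contribute at least 13 × 63 = 819, leaving at most 2064 − 819 = 1245.
But each classroom is capped at 185, so the maximum is 185.
Achievable: one at 185 and the other 13 totalling 1879, which fits since 13 × 63 ≤ 1879 ≤ 13 × 185.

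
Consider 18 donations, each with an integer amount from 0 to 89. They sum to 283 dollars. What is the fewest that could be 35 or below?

11

Let j be the number exceeding 35. Then the total is ≥ 36·j + 0·(18 − j) = 0 + 36j.
So 36j ≤ 283 and j ≤ 7; hence at least 18 − 7 = 11 are ≤ 35.
Exactly 11 works: 11 values at 0 and 7 at 36 total 252; raise one of the low values by 31 (still ≤ 35) to hit 283.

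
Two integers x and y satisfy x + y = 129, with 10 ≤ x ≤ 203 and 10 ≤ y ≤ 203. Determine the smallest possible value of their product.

1190

xy = x(129 − x) is concave in x, so over [10, 119] it is minimized at an endpoint.
The extreme feasible split is x = 10, y = 119, giving xy = 1190.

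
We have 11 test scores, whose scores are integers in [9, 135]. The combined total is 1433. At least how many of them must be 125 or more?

7

If only k of them are at least 125, the other 11 − k are at most 124, so the total is at most k·135 + (11 − k)·124.
This must reach 1433, so k·135 + (11 − k)·124 ≥ 1433, giving k ≥ 7.
Exactly 7 works: 7 values at 135 and 4 at 124 total 1441; lower one of the high values by 8 (still ≥ 125) to hit 1433.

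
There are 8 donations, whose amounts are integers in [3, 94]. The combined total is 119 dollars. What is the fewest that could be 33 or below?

Each value above 33 is at least 34, contributing at least 34 − 3 = 31 above the floor 3.
The sum exceeds the floor total 24 by 95, so at most ⌊95/31⌋ = 3 exceed 33, and at least 5 are ≤ 33.
Exactly 5 works: 5 values at 3 and 3 at 34 total 117; raise one of the low values by 2 (still ≤ 33) to hit 119.

5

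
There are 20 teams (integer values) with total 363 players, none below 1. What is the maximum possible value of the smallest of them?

18

The 20 values sum to 363, so their minimum is at most ⌊363/20⌋ = 18.
Achievable: 17 of them at 18 and 3 at 19 total 363.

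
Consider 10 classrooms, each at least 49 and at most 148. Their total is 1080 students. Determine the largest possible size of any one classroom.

148

To make one classroom as large as possible, make the other 9 as small as possible.
The other 9 contribute at least 9 × 49 = 441, leaving at most 1080 − 441 = 639.
But each classroom is capped at 148, so the maximum is 148.
Achievable: one at 148 and the other 9 totalling 932, which fits since 9 × 49 ≤ 932 ≤ 9 × 148.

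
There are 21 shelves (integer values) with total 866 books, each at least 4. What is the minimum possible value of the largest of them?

42

The average is 866/21 > 41, so not all 21 can be 41 or less; the largest is ≥ 42.
Achievable: 5 of them at 42 and 16 at 41 total 866.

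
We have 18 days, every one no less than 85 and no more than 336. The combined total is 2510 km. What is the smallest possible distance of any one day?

To make one day as small as possible, make the other 17 as large as possible.
The other 17 can take up 17 × 336 = 5712 ≥ 2510 − 85, so one day can sit at its floor of 85.
Achievable: one at 85 and the other 17 totalling 2425, which fits since 17 × 85 ≤ 2425 ≤ 17 × 336.

85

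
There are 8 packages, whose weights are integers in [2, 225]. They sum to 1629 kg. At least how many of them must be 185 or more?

4

Suppose at most 8 − j of them reach 185; then j values are ≤ 184 and the rest ≤ 225.
The total is then ≤ 184·j + 225·(8 − j) = 1800 − 41j. For this to be ≥ 1629 we need j ≤ 4, so at least 8 − 4 = 4 must reach 185.
Exactly 4 works: 4 values at 225 and 4 at 184 total 1636; lower one of the high values by 7 (still ≥ 185) to hit 1629.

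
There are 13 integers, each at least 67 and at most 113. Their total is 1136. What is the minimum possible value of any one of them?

To make one integer as small as possible, make the other 12 as large as possible.
The other 12 can take up 12 × 113 = 1356 ≥ 1136 − 67, so one integer can sit at its floor of 67.
Achievable: one at 67 and the other 12 totalling 1069, which fits since 12 × 67 ≤ 1069 ≤ 12 × 113.

67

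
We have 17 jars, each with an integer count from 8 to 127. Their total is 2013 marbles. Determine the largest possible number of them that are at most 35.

Suppose k of them are at most 35. Those contribute at most 35 each and the rest at most 127 each.
So the total is at most 35k + 127(17 − k) = 2159 − 92k. This must still be ≥ 2013, so k ≤ 1.
k = 1 is achieved by 1 value at 35 and 16 at 127, total 2067; lower one of the 127's by 54 (still > 35) to reach 2013.

1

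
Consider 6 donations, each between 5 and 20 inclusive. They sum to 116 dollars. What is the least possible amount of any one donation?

16

Minimizing one value means maximizing the remaining 5.
The other 5 contribute at most 5 × 20 = 100, leaving at least 116 − 100 = 16.
Since 16 ≥ 5, this is achievable: one at 16 and 5 at 20.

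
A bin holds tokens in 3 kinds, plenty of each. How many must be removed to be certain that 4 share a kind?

You could draw 3 of every kind without reaching 4 of any — 9 in all.
One more forces 4 of some kind, so 9 + 1 = 10.

10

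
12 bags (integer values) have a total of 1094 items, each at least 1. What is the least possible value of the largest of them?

92

If every one of the 12 were at most 91, the total would be at most 12 × 91 = 1092 < 1094.
Equality holds with 2 values of 92 and 10 values of 91.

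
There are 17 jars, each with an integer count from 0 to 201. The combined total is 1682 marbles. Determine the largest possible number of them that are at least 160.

10

Suppose k of them are at least 160. Those contribute at least 160 each and the other 17 − k at least 0 each.
So the total is at least 160k + 0(17 − k) = 0 + 160k. This must be ≤ 1682, giving k ≤ 10.
k = 10 is achieved by 10 values at 160 and 7 at 0, total 1600; add 82 to one value (staying below 160) to reach 1682.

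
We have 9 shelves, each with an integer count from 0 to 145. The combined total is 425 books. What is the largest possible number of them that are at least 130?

3

Suppose k of them are at least 130. Those contribute at least 130 each and the other 9 − k at least 0 each.
So the total is at least 130k + 0(9 − k) = 0 + 130k. This must be ≤ 425, giving k ≤ 3.
k = 3 is achieved by 3 values at 130 and 6 at 0, total 390; add 35 to one value (staying below 130) to reach 425.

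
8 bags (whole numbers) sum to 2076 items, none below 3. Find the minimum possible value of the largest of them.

260

The average is 2076/8 > 259, so not all 8 can be 259 or less; the largest is ≥ 260.
Equality holds with 4 values of 260 and 4 values of 259.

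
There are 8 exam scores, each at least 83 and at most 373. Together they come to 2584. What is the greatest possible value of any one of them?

373

Maximizing one value means minimizing the remaining 7.
The other 7 contribute at least 7 × 83 = 581, leaving at most 2584 − 581 = 2003.
But each score is capped at 373, so the maximum is 373.
Achievable: one at 373 and the other 7 totalling 2211, which fits since 7 × 83 ≤ 2211 ≤ 7 × 373.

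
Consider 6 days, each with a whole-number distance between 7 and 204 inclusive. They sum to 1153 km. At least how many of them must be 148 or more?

5

Suppose at most 6 − j of them reach 148; then j values are ≤ 147 and the rest ≤ 204.
The total is then ≤ 147·j + 204·(6 − j) = 1224 − 57j. For this to be ≥ 1153 we need j ≤ 1, so at least 6 − 1 = 5 must reach 148.
Exactly 5 works: 5 values at 204 and 1 at 147 total 1167; lower one of the high values by 14 (still ≥ 148) to hit 1153.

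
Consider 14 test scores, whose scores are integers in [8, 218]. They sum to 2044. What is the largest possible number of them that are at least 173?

If k of the values are ≥ 173, the total is ≥ 173k + 8(14 − k).
Setting 173k + 8(14 − k) ≤ 2044 gives 165k ≤ 1932, so k ≤ 11.
k = 11 is achieved by 11 values at 173 and 3 at 8, total 1927; add 117 to one value (staying below 173) to reach 2044.

11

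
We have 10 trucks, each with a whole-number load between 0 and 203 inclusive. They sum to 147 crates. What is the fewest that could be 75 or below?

Each value above 75 is at least 76, contributing at least 76 − 0 = 76 above the floor 0.
The sum exceeds the floor total 0 by 147, so at most ⌊147/76⌋ = 1 exceed 75, and at least 9 are ≤ 75.
Exactly 9 works: 9 values at 0 and 1 at 76 total 76; raise one of the low values by 71 (still ≤ 75) to hit 147.

9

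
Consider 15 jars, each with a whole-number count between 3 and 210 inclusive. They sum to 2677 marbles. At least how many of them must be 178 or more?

If only k of them are at least 178, the other 15 − k are at most 177, so the total is at most k·210 + (15 − k)·177.
This must reach 2677, so k·210 + (15 − k)·177 ≥ 2677, giving k ≥ 1.
Exactly 1 works: 1 value at 210 and 14 at 177 total 2688; lower one of the high values by 11 (still ≥ 178) to hit 2677.

1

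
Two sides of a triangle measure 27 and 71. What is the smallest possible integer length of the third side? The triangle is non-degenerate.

The third side must exceed |27 − 71| = 44.
The smallest integer above 44 is 45.

45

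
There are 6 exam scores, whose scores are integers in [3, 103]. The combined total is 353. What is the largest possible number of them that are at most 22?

3

Suppose k of them are at most 22. Those contribute at most 22 each and the rest at most 103 each.
So the total is at most 22k + 103(6 − k) = 618 − 81k. This must still be ≥ 353, so k ≤ 3.
k = 3 is achieved by 3 values at 22 and 3 at 103, total 375; lower one of the 103's by 22 (still > 22) to reach 353.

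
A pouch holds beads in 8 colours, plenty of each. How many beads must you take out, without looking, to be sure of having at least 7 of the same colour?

49

You could draw 6 of every colour without reaching 7 of any — 48 in all.
One more forces 7 of some colour, so 48 + 1 = 49.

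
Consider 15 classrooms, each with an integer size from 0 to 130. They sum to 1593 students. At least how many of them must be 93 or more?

Each value short of 93 is at most 92, costing at least 130 − 92 = 38 against the maximum total of 1950.
We can afford to lose at most 1950 − 1593 = 357, so at most ⌊357/38⌋ = 9 fall short, and at least 6 are ≥ 93.
Exactly 6 works: 6 values at 130 and 9 at 92 total 1608; lower one of the high values by 15 (still ≥ 93) to hit 1593.

6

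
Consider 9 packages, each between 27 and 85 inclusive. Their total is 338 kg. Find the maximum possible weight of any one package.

85

To make one package as large as possible, make the other 8 as small as possible.
The other 8 contribute at least 8 × 27 = 216, leaving at most 338 − 216 = 122.
But each package is capped at 85, so the maximum is 85.
Achievable: one at 85 and the other 8 totalling 253, which fits since 8 × 27 ≤ 253 ≤ 8 × 85.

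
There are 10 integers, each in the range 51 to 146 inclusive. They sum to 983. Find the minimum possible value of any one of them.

51

To make one integer as small as possible, make the other 9 as large as possible.
The other 9 can take up 9 × 146 = 1314 ≥ 983 − 51, so one integer can sit at its floor of 51.
Achievable: one at 51 and the other 9 totalling 932, which fits since 9 × 51 ≤ 932 ≤ 9 × 146.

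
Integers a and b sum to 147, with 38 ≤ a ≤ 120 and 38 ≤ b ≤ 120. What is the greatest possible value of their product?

5402

With a + b fixed, ab peaks when the two are closest together.
Taking a = 73 and b = 74 (both in [38, 120]) gives ab = 5402.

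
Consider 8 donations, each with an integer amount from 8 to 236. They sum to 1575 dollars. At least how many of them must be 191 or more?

Each value short of 191 is at most 190, costing at least 236 − 190 = 46 against the maximum total of 1888.
We can afford to lose at most 1888 − 1575 = 313, so at most ⌊313/46⌋ = 6 fall short, and at least 2 are ≥ 191.
Exactly 2 works: 2 values at 236 and 6 at 190 total 1612; lower one of the high values by 37 (still ≥ 191) to hit 1575.

2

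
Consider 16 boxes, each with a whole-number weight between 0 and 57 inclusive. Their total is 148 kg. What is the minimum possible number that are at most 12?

Let j be the number exceeding 12. Then the total is ≥ 13·j + 0·(16 − j) = 0 + 13j.
So 13j ≤ 148 and j ≤ 11; hence at least 16 − 11 = 5 are ≤ 12.
Exactly 5 works: 5 values at 0 and 11 at 13 total 143; raise one of the low values by 5 (still ≤ 12) to hit 148.

5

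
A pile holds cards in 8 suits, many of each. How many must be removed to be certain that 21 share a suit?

161

You could draw 20 of every suit without reaching 21 of any — 160 in all.
One more forces 21 of some suit, so 160 + 1 = 161.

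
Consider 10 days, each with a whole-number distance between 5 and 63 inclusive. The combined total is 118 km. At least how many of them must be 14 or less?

If only k of them are at most 14, the other 10 − k are at least 15, so the total is at least (10 − k)·15 + k·5.
This is ≤ 118, so (10 − k)·15 + 5k ≤ 118, which gives k ≥ 4.
Exactly 4 works: 4 values at 5 and 6 at 15 total 110; raise one of the low values by 8 (still ≤ 14) to hit 118.

4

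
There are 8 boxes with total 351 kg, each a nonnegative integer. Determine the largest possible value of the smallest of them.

The average is 351/8 < 44, so some value is ≤ 43.
Achievable: 1 of them at 43 and 7 at 44 total 351.

43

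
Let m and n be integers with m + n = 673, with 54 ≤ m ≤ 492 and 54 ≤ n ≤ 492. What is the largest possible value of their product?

113232

mn = m(673 − m) is maximized when m is as near 673/2 as the bounds allow.
Taking m = 336 and n = 337 (both in [54, 492]) gives mn = 113232.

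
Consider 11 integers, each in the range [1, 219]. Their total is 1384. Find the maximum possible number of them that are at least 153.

9

If k of the values are ≥ 153, the total is ≥ 153k + 1(11 − k).
Setting 153k + 1(11 − k) ≤ 1384 gives 152k ≤ 1373, so k ≤ 9.
k = 9 is achieved by 9 values at 153 and 2 at 1, total 1379; add 5 to one value (staying below 153) to reach 1384.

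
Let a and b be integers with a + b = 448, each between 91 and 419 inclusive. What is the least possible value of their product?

32487

Since a + b is fixed, pushing one of them to its bound minimizes the product.
At the endpoint a = 91, b = 448 − 91 = 357, so ab = 91 × 357 = 32487.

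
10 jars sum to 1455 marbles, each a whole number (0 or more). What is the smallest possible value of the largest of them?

The 10 values sum to 1455, so their maximum is at least ⌈1455/10⌉ = 146.
Taking 5 copies of 145 and 5 copies of 146 gives exactly 1455, so 146 is attained.

146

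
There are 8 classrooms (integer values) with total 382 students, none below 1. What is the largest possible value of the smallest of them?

If every one of the 8 were at least 48, the total would be at least 8 × 48 = 384 > 382.
Achievable: 2 of them at 47 and 6 at 48 total 382.

47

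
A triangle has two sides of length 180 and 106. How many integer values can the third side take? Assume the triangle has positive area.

The triangle inequality gives |180 − 106| < c < 180 + 106, i.e. 74 < c < 286.
So c can be any integer from 75 to 285: 211 values.

211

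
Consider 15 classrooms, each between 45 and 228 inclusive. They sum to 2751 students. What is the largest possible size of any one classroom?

228

To make one classroom as large as possible, make the other 14 as small as possible.
The other 14 contribute at least 14 × 45 = 630, leaving at most 2751 − 630 = 2121.
But each classroom is capped at 228, so the maximum is 228.
Achievable: one at 228 and the other 14 totalling 2523, which fits since 14 × 45 ≤ 2523 ≤ 14 × 228.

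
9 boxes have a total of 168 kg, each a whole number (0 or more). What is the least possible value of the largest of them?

The average is 168/9 > 18, so not all 9 can be 18 or less; the largest is ≥ 19.
Taking 3 copies of 18 and 6 copies of 19 gives exactly 168, so 19 is attained.

19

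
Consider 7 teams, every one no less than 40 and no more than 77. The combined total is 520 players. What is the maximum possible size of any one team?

77

To make one team as large as possible, make the other 6 as small as possible.
The other 6 contribute at least 6 × 40 = 240, leaving at most 520 − 240 = 280.
But each team is capped at 77, so the maximum is 77.
Achievable: one at 77 and the other 6 totalling 443, which fits since 6 × 40 ≤ 443 ≤ 6 × 77.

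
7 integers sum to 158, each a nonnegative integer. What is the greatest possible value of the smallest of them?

The average is 158/7 < 23, so some value is ≤ 22.
Equality holds with 3 values of 22 and 4 values of 23.

22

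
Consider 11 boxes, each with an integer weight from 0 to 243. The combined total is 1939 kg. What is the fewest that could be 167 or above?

2

Suppose at most 11 − j of them reach 167; then j values are ≤ 166 and the rest ≤ 243.
The total is then ≤ 166·j + 243·(11 − j) = 2673 − 77j. For this to be ≥ 1939 we need j ≤ 9, so at least 11 − 9 = 2 must reach 167.
Exactly 2 works: 2 values at 243 and 9 at 166 total 1980; lower one of the high values by 41 (still ≥ 167) to hit 1939.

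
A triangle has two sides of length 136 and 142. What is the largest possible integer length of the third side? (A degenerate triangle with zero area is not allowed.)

The third side must be less than 136 + 142 = 278.
The largest integer below 278 is 277.

277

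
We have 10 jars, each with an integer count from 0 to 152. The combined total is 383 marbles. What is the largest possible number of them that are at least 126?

With k values at 126 or above and the rest at least 0, the sum is at least 0 + 126k.
Since the sum is 383, we need 126k ≤ 383, i.e. k ≤ 3.
k = 3 is achieved by 3 values at 126 and 7 at 0, total 378; add 5 to one value (staying below 126) to reach 383.

3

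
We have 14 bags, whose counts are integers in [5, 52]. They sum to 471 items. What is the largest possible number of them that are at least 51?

With k values at 51 or above and the rest at least 5, the sum is at least 70 + 46k.
Since the sum is 471, we need 46k ≤ 401, i.e. k ≤ 8.
k = 8 is achieved by 8 values at 51 and 6 at 5, total 438; add 33 to one value (staying below 51) to reach 471.

8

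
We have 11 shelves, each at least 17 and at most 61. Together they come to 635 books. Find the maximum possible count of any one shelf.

To make one shelf as large as possible, make the other 10 as small as possible.
The other 10 contribute at least 10 × 17 = 170, leaving at most 635 − 170 = 465.
But each shelf is capped at 61, so the maximum is 61.
Achievable: one at 61 and the other 10 totalling 574, which fits since 10 × 17 ≤ 574 ≤ 10 × 61.

61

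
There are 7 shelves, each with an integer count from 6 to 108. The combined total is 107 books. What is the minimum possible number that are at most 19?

If only k of them are at most 19, the other 7 − k are at least 20, so the total is at least (7 − k)·20 + k·6.
This is ≤ 107, so (7 − k)·20 + 6k ≤ 107, which gives k ≥ 3.
Exactly 3 works: 3 values at 6 and 4 at 20 total 98; raise one of the low values by 9 (still ≤ 19) to hit 107.

3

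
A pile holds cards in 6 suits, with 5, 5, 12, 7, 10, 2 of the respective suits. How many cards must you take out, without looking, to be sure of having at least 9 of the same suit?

In the worst case you take as many as possible of each suit without reaching 9: 5 + 5 + 8 + 7 + 8 + 2 = 35.
The next one must give 9 of some suit, so 35 + 1 = 36.

36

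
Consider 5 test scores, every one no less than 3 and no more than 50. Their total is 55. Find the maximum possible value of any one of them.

43

To make one score as large as possible, make the other 4 as small as possible.
The other 4 contribute at least 4 × 3 = 12, leaving at most 55 − 12 = 43.
Since 43 ≤ 50, this is achievable: one at 43 and 4 at 3.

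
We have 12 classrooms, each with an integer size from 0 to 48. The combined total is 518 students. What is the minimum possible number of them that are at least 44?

1

Each value short of 44 is at most 43, costing at least 48 − 43 = 5 against the maximum total of 576.
We can afford to lose at most 576 − 518 = 58, so at most ⌊58/5⌋ = 11 fall short, and at least 1 are ≥ 44.
Exactly 1 works: 1 value at 48 and 11 at 43 total 521; lower one of the high values by 3 (still ≥ 44) to hit 518.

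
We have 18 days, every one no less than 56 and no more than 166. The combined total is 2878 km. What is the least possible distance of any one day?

56

To make one day as small as possible, make the other 17 as large as possible.
The other 17 contribute at most 17 × 166 = 2822, leaving at least 2878 − 2822 = 56.
Since 56 ≥ 56, this is achievable: one at 56 and 17 at 166.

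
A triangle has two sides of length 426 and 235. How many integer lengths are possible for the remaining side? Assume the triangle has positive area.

469

The triangle inequality gives |426 − 235| < c < 426 + 235, i.e. 191 < c < 661.
So c can be any integer from 192 to 660: 469 values.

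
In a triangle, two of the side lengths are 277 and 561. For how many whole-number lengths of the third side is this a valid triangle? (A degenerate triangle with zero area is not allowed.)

553

The triangle inequality gives |277 − 561| < c < 277 + 561, i.e. 284 < c < 838.
So c can be any integer from 285 to 837: 553 values.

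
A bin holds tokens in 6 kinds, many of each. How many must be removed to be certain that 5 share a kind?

In the worst case you draw 4 of each of the 6 kinds: 6 × 4 = 24.
One more forces 5 of some kind, so 24 + 1 = 25.

25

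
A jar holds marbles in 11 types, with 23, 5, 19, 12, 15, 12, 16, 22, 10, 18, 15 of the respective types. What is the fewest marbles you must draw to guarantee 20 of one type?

161

In the worst case you take as many as possible of each type without reaching 20: 19 + 5 + 19 + 12 + 15 + 12 + 16 + 19 + 10 + 18 + 15 = 160.
The next one must give 20 of some type, so 160 + 1 = 161.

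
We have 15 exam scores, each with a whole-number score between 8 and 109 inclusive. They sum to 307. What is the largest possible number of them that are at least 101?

2

With k values at 101 or above and the rest at least 8, the sum is at least 120 + 93k.
Since the sum is 307, we need 93k ≤ 187, i.e. k ≤ 2.
k = 2 is achieved by 2 values at 101 and 13 at 8, total 306; add 1 to one value (staying below 101) to reach 307.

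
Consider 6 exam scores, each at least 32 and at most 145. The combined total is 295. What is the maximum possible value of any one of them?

To make one score as large as possible, make the other 5 as small as possible.
The other 5 contribute at least 5 × 32 = 160, leaving at most 295 − 160 = 135.
Since 135 ≤ 145, this is achievable: one at 135 and 5 at 32.

135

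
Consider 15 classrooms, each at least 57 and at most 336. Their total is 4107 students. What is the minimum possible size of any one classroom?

57

To make one classroom as small as possible, make the other 14 as large as possible.
The other 14 can take up 14 × 336 = 4704 ≥ 4107 − 57, so one classroom can sit at its floor of 57.
Achievable: one at 57 and the other 14 totalling 4050, which fits since 14 × 57 ≤ 4050 ≤ 14 × 336.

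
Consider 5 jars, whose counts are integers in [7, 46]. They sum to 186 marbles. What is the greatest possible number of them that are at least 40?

4

Suppose k of them are at least 40. Those contribute at least 40 each and the other 5 − k at least 7 each.
So the total is at least 40k + 7(5 − k) = 35 + 33k. This must be ≤ 186, giving k ≤ 4.
k = 4 is achieved by 4 values at 40 and 1 at 7, total 167; add 19 to one value (staying below 40) to reach 186.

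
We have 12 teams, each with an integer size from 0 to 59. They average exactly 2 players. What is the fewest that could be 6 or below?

9

The total is 12 × 2 = 24.
If only k of them are at most 6, the other 12 − k are at least 7, so the total is at least (12 − k)·7 + k·0.
This is ≤ 24, so (12 − k)·7 + 0k ≤ 24, which gives k ≥ 9.
Exactly 9 works: 9 values at 0 and 3 at 7 total 21; raise one of the low values by 3 (still ≤ 6) to hit 24.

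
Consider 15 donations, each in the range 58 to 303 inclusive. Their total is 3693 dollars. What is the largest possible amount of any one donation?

Maximizing one value means minimizing the remaining 14.
The other 14 contribute at least 14 × 58 = 812, leaving at most 3693 − 812 = 2881.
But each donation is capped at 303, so the maximum is 303.
Achievable: one at 303 and the other 14 totalling 3390, which fits since 14 × 58 ≤ 3390 ≤ 14 × 303.

303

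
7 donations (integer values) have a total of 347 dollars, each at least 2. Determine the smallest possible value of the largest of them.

50

The average is 347/7 > 49, so not all 7 can be 49 or less; the largest is ≥ 50.
Equality holds with 4 values of 50 and 3 values of 49.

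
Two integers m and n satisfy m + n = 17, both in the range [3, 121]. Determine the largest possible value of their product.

For a fixed sum, the product mn is largest when m and n are as close as possible.
Taking m = 8 and n = 9 (both in [3, 121]) gives mn = 72.

72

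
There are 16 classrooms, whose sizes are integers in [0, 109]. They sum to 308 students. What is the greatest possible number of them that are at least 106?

2

Suppose k of them are at least 106. Those contribute at least 106 each and the other 16 − k at least 0 each.
So the total is at least 106k + 0(16 − k) = 0 + 106k. This must be ≤ 308, giving k ≤ 2.
k = 2 is achieved by 2 values at 106 and 14 at 0, total 212; add 96 to one value (staying below 106) to reach 308.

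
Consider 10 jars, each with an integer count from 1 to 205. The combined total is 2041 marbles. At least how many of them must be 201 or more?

If only k of them are at least 201, the other 10 − k are at most 200, so the total is at most k·205 + (10 − k)·200.
This must reach 2041, so k·205 + (10 − k)·200 ≥ 2041, giving k ≥ 9.
Exactly 9 works: 9 values at 205 and 1 at 200 total 2045; lower one of the high values by 4 (still ≥ 201) to hit 2041.

9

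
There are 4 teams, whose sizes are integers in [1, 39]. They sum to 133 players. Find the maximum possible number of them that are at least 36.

3

With k values at 36 or above and the rest at least 1, the sum is at least 4 + 35k.
Since the sum is 133, we need 35k ≤ 129, i.e. k ≤ 3.
k = 3 is achieved by 3 values at 36 and 1 at 1, total 109; add 24 to one value (staying below 36) to reach 133.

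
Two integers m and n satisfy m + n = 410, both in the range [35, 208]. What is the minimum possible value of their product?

42016

mn = m(410 − m) is concave in m, so over [202, 208] it is minimized at an endpoint.
The extreme feasible split is m = 202, n = 208, giving mn = 42016.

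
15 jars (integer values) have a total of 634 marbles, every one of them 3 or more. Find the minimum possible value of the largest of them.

43

The average is 634/15 > 42, so not all 15 can be 42 or less; the largest is ≥ 43.
Equality holds with 4 values of 43 and 11 values of 42.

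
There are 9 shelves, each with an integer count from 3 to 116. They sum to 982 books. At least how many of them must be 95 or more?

7

Each value short of 95 is at most 94, costing at least 116 − 94 = 22 against the maximum total of 1044.
We can afford to lose at most 1044 − 982 = 62, so at most ⌊62/22⌋ = 2 fall short, and at least 7 are ≥ 95.
Exactly 7 works: 7 values at 116 and 2 at 94 total 1000; lower one of the high values by 18 (still ≥ 95) to hit 982.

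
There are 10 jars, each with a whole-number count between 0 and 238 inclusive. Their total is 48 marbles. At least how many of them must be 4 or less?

1

Each value above 4 is at least 5, contributing at least 5 − 0 = 5 above the floor 0.
The sum exceeds the floor total 0 by 48, so at most ⌊48/5⌋ = 9 exceed 4, and at least 1 are ≤ 4.
Exactly 1 works: 1 value at 0 and 9 at 5 total 45; raise one of the low values by 3 (still ≤ 4) to hit 48.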